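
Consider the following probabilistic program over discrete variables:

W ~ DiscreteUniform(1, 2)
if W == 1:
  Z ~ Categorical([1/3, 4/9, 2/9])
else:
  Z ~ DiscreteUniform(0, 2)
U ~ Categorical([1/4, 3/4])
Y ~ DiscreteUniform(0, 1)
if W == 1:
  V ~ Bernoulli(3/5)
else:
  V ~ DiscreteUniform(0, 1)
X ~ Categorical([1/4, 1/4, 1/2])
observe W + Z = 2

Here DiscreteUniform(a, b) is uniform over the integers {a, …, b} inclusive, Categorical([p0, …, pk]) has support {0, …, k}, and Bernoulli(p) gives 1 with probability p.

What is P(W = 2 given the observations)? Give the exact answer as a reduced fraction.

P(W = 2 | obs) = 3/7

Enumerate traces; 48 have nonzero weight after conditioning:
  (W=1, Z=1, U=0, Y=0, V=0, X=0) weight 1/360
  (W=1, Z=1, U=0, Y=0, V=0, X=1) weight 1/360
  (W=1, Z=1, U=0, Y=0, V=0, X=2) weight 1/180
  (W=1, Z=1, U=0, Y=0, V=1, X=0) weight 1/240
  (W=1, Z=1, U=0, Y=0, V=1, X=1) weight 1/240
  (W=1, Z=1, U=0, Y=0, V=1, X=2) weight 1/120
  (W=1, Z=1, U=0, Y=1, V=0, X=0) weight 1/360
  (W=1, Z=1, U=0, Y=1, V=0, X=1) weight 1/360
  (W=2, Z=0, U=0, Y=0, V=0, X=0) weight 1/384
  … 39 more
Group by W:
  weight(W=1) = 2/9
  weight(W=2) = 1/6
Total weight = 2/9 + 1/6 = 7/18
P(W=1 | obs) = 2/9 / 7/18 = 4/7
P(W=2 | obs) = 1/6 / 7/18 = 3/7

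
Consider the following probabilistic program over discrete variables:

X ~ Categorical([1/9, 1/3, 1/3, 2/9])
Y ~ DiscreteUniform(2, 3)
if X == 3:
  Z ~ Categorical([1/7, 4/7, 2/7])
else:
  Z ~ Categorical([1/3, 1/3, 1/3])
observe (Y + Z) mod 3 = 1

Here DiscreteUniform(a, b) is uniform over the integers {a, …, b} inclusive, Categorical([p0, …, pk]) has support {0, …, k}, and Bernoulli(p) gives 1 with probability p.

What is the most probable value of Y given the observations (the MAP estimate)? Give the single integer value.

argmax_v P(Y = v | obs) = 3

Enumerate traces; 8 have nonzero weight after conditioning:
  (X=0, Y=2, Z=2) weight 1/54
  (X=0, Y=3, Z=1) weight 1/54
  (X=1, Y=2, Z=2) weight 1/18
  (X=1, Y=3, Z=1) weight 1/18
  (X=2, Y=2, Z=2) weight 1/18
  (X=2, Y=3, Z=1) weight 1/18
  (X=3, Y=2, Z=2) weight 2/63
  (X=3, Y=3, Z=1) weight 4/63
Group by Y:
  weight(Y=2) = 61/378
  weight(Y=3) = 73/378
Total weight = 61/378 + 73/378 = 67/189
P(Y=2 | obs) = 61/378 / 67/189 = 61/134
P(Y=3 | obs) = 73/378 / 67/189 = 73/134
argmax = 3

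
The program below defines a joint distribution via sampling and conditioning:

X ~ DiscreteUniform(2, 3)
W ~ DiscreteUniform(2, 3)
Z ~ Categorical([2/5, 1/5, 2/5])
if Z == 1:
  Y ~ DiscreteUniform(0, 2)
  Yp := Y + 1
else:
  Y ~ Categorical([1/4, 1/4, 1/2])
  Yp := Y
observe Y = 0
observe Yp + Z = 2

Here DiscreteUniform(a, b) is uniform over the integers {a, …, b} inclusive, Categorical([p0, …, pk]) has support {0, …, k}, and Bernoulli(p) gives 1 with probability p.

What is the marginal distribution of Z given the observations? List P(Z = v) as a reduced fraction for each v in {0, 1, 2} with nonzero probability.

Enumerate traces; 8 have nonzero weight after conditioning:
  (X=2, W=2, Z=1, Y=0) weight 1/60
  (X=2, W=2, Z=2, Y=0) weight 1/40
  (X=2, W=3, Z=1, Y=0) weight 1/60
  (X=2, W=3, Z=2, Y=0) weight 1/40
  (X=3, W=2, Z=1, Y=0) weight 1/60
  (X=3, W=2, Z=2, Y=0) weight 1/40
  (X=3, W=3, Z=1, Y=0) weight 1/60
  (X=3, W=3, Z=2, Y=0) weight 1/40
Group by Z:
  weight(Z=1) = 1/15
  weight(Z=2) = 1/10
Total weight = 1/15 + 1/10 = 1/6
P(Z=1 | obs) = 1/15 / 1/6 = 2/5
P(Z=2 | obs) = 1/10 / 1/6 = 3/5

P(Z=1) = 2/5, P(Z=2) = 3/5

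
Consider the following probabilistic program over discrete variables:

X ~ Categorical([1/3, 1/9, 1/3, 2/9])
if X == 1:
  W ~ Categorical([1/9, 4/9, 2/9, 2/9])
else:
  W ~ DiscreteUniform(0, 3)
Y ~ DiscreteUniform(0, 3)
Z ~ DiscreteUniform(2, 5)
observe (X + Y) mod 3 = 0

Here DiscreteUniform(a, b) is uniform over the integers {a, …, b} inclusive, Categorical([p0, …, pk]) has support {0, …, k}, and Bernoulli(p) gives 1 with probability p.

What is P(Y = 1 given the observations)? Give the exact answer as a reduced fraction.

P(Y = 1 | obs) = 3/14

Enumerate traces; 96 have nonzero weight after conditioning:
  (X=0, W=0, Y=0, Z=2) weight 1/192
  (X=0, W=0, Y=0, Z=3) weight 1/192
  (X=0, W=0, Y=0, Z=4) weight 1/192
  (X=0, W=0, Y=0, Z=5) weight 1/192
  (X=0, W=0, Y=3, Z=2) weight 1/192
  (X=0, W=0, Y=3, Z=3) weight 1/192
  (X=0, W=0, Y=3, Z=4) weight 1/192
  (X=0, W=0, Y=3, Z=5) weight 1/192
  (X=1, W=0, Y=2, Z=2) weight 1/1296
  (X=2, W=0, Y=1, Z=2) weight 1/192
  … 86 more
Group by Y:
  weight(Y=0) = 5/36
  weight(Y=1) = 1/12
  weight(Y=2) = 1/36
  weight(Y=3) = 5/36
Total weight = 5/36 + 1/12 + 1/36 + 5/36 = 7/18
P(Y=0 | obs) = 5/36 / 7/18 = 5/14
P(Y=1 | obs) = 1/12 / 7/18 = 3/14
P(Y=2 | obs) = 1/36 / 7/18 = 1/14
P(Y=3 | obs) = 5/36 / 7/18 = 5/14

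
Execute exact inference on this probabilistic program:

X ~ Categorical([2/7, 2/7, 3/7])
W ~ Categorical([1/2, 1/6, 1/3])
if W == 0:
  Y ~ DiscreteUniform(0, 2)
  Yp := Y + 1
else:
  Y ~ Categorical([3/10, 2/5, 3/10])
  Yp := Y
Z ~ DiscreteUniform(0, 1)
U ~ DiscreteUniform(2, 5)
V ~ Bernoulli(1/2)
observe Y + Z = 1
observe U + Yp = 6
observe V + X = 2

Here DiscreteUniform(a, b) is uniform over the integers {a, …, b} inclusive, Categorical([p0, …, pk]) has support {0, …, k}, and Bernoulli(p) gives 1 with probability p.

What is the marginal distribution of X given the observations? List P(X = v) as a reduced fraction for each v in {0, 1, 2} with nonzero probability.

Enumerate traces; 8 have nonzero weight after conditioning:
  (X=1, W=0, Y=0, Z=1, U=5, V=1) weight 1/336
  (X=1, W=0, Y=1, Z=0, U=4, V=1) weight 1/336
  (X=1, W=1, Y=1, Z=0, U=5, V=1) weight 1/840
  (X=1, W=2, Y=1, Z=0, U=5, V=1) weight 1/420
  (X=2, W=0, Y=0, Z=1, U=5, V=0) weight 1/224
  (X=2, W=0, Y=1, Z=0, U=4, V=0) weight 1/224
  (X=2, W=1, Y=1, Z=0, U=5, V=0) weight 1/560
  (X=2, W=2, Y=1, Z=0, U=5, V=0) weight 1/280
Group by X:
  weight(X=1) = 1/105
  weight(X=2) = 1/70
Total weight = 1/105 + 1/70 = 1/42
P(X=1 | obs) = 1/105 / 1/42 = 2/5
P(X=2 | obs) = 1/70 / 1/42 = 3/5

P(X=1) = 2/5, P(X=2) = 3/5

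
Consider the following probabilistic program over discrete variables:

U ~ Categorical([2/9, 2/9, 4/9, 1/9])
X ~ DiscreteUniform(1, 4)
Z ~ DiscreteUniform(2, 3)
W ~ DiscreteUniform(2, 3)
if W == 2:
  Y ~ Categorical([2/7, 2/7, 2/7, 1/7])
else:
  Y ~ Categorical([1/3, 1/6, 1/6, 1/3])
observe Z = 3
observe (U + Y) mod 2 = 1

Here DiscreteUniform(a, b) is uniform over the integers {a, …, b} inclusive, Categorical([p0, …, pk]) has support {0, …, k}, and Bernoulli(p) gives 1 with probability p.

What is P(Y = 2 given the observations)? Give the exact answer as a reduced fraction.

Enumerate traces; 64 have nonzero weight after conditioning:
  (U=0, X=1, Z=3, W=2, Y=1) weight 1/252
  (U=0, X=1, Z=3, W=2, Y=3) weight 1/504
  (U=0, X=1, Z=3, W=3, Y=1) weight 1/432
  (U=0, X=1, Z=3, W=3, Y=3) weight 1/216
  (U=0, X=2, Z=3, W=2, Y=1) weight 1/252
  (U=0, X=2, Z=3, W=2, Y=3) weight 1/504
  (U=0, X=2, Z=3, W=3, Y=1) weight 1/432
  (U=0, X=2, Z=3, W=3, Y=3) weight 1/216
  (U=1, X=1, Z=3, W=2, Y=0) weight 1/252
  (U=1, X=1, Z=3, W=2, Y=2) weight 1/252
  … 54 more
Group by Y:
  weight(Y=0) = 13/252
  weight(Y=1) = 19/252
  weight(Y=2) = 19/504
  weight(Y=3) = 5/63
Total weight = 13/252 + 19/252 + 19/504 + 5/63 = 41/168
P(Y=0 | obs) = 13/252 / 41/168 = 26/123
P(Y=1 | obs) = 19/252 / 41/168 = 38/123
P(Y=2 | obs) = 19/504 / 41/168 = 19/123
P(Y=3 | obs) = 5/63 / 41/168 = 40/123

P(Y = 2 | obs) = 19/123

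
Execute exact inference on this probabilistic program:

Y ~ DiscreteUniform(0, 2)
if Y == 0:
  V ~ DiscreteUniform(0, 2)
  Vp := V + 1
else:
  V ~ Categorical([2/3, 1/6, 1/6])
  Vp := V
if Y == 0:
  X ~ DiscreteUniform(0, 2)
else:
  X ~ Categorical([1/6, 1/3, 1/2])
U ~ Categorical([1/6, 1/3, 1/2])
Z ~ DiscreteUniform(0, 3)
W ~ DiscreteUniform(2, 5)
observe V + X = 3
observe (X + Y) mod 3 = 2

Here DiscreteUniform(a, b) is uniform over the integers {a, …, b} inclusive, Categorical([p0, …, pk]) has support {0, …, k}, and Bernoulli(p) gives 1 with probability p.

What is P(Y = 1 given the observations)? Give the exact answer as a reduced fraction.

P(Y = 1 | obs) = 1/3

Enumerate traces; 96 have nonzero weight after conditioning:
  (Y=0, V=1, X=2, U=0, Z=0, W=2) weight 1/2592
  (Y=0, V=1, X=2, U=0, Z=0, W=3) weight 1/2592
  (Y=0, V=1, X=2, U=0, Z=0, W=4) weight 1/2592
  (Y=0, V=1, X=2, U=0, Z=0, W=5) weight 1/2592
  (Y=0, V=1, X=2, U=0, Z=1, W=2) weight 1/2592
  (Y=0, V=1, X=2, U=0, Z=1, W=3) weight 1/2592
  (Y=0, V=1, X=2, U=0, Z=1, W=4) weight 1/2592
  (Y=0, V=1, X=2, U=0, Z=1, W=5) weight 1/2592
  (Y=1, V=2, X=1, U=0, Z=0, W=2) weight 1/5184
  … 87 more
Group by Y:
  weight(Y=0) = 1/27
  weight(Y=1) = 1/54
Total weight = 1/27 + 1/54 = 1/18
P(Y=0 | obs) = 1/27 / 1/18 = 2/3
P(Y=1 | obs) = 1/54 / 1/18 = 1/3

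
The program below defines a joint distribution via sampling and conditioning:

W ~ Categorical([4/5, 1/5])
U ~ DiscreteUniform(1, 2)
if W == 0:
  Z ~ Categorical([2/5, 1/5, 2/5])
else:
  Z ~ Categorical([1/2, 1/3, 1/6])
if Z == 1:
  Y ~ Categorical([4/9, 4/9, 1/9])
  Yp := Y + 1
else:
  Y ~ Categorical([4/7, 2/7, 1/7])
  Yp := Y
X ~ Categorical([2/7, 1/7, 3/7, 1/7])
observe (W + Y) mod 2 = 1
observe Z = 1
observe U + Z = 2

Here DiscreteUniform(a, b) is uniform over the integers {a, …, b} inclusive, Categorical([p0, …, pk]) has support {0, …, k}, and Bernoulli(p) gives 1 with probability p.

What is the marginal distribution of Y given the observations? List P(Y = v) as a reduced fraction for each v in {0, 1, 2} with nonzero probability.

Enumerate traces; 12 have nonzero weight after conditioning:
  (W=0, U=1, Z=1, Y=1, X=0) weight 16/1575
  (W=0, U=1, Z=1, Y=1, X=1) weight 8/1575
  (W=0, U=1, Z=1, Y=1, X=2) weight 8/525
  (W=0, U=1, Z=1, Y=1, X=3) weight 8/1575
  (W=1, U=1, Z=1, Y=0, X=0) weight 4/945
  (W=1, U=1, Z=1, Y=0, X=1) weight 2/945
  (W=1, U=1, Z=1, Y=0, X=2) weight 2/315
  (W=1, U=1, Z=1, Y=0, X=3) weight 2/945
  (W=1, U=1, Z=1, Y=2, X=0) weight 1/945
  … 3 more
Group by Y:
  weight(Y=0) = 2/135
  weight(Y=1) = 8/225
  weight(Y=2) = 1/270
Total weight = 2/135 + 8/225 + 1/270 = 73/1350
P(Y=0 | obs) = 2/135 / 73/1350 = 20/73
P(Y=1 | obs) = 8/225 / 73/1350 = 48/73
P(Y=2 | obs) = 1/270 / 73/1350 = 5/73

P(Y=0) = 20/73, P(Y=1) = 48/73, P(Y=2) = 5/73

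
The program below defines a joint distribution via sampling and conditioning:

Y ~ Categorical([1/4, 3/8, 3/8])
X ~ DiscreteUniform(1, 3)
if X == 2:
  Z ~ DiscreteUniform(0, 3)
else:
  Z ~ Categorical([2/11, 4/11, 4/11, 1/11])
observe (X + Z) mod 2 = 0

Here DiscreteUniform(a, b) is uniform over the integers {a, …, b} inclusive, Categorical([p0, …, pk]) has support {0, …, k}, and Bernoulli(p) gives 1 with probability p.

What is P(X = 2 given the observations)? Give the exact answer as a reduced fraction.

P(X = 2 | obs) = 11/31

Enumerate traces; 18 have nonzero weight after conditioning:
  (Y=0, X=1, Z=1) weight 1/33
  (Y=0, X=1, Z=3) weight 1/132
  (Y=0, X=2, Z=0) weight 1/48
  (Y=0, X=2, Z=2) weight 1/48
  (Y=0, X=3, Z=1) weight 1/33
  (Y=0, X=3, Z=3) weight 1/132
  (Y=1, X=1, Z=1) weight 1/22
  (Y=1, X=1, Z=3) weight 1/88
  … 10 more
Group by X:
  weight(X=1) = 5/33
  weight(X=2) = 1/6
  weight(X=3) = 5/33
Total weight = 5/33 + 1/6 + 5/33 = 31/66
P(X=1 | obs) = 5/33 / 31/66 = 10/31
P(X=2 | obs) = 1/6 / 31/66 = 11/31
P(X=3 | obs) = 5/33 / 31/66 = 10/31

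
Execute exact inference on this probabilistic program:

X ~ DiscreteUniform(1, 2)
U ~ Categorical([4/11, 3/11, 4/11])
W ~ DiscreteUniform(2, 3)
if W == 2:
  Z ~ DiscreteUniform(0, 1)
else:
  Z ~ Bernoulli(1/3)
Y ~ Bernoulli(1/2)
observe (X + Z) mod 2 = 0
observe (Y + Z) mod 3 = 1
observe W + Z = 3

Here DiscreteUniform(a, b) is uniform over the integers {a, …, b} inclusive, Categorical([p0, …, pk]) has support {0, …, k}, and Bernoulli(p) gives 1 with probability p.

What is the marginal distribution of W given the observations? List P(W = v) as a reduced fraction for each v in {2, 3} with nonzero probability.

P(W=2) = 3/7, P(W=3) = 4/7

Enumerate traces; 6 have nonzero weight after conditioning:
  (X=1, U=0, W=2, Z=1, Y=0) weight 1/44
  (X=1, U=1, W=2, Z=1, Y=0) weight 3/176
  (X=1, U=2, W=2, Z=1, Y=0) weight 1/44
  (X=2, U=0, W=3, Z=0, Y=1) weight 1/33
  (X=2, U=1, W=3, Z=0, Y=1) weight 1/44
  (X=2, U=2, W=3, Z=0, Y=1) weight 1/33
Group by W:
  weight(W=2) = 1/16
  weight(W=3) = 1/12
Total weight = 1/16 + 1/12 = 7/48
P(W=2 | obs) = 1/16 / 7/48 = 3/7
P(W=3 | obs) = 1/12 / 7/48 = 4/7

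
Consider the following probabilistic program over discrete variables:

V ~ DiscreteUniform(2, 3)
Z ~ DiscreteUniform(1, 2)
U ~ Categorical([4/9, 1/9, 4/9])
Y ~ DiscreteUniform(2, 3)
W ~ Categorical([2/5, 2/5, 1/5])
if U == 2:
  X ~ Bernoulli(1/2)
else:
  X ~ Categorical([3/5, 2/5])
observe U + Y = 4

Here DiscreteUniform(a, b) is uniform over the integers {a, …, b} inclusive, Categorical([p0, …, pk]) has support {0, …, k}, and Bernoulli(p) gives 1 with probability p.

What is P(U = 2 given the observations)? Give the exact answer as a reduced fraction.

P(U = 2 | obs) = 4/5

Enumerate traces; 48 have nonzero weight after conditioning:
  (V=2, Z=1, U=1, Y=3, W=0, X=0) weight 1/300
  (V=2, Z=1, U=1, Y=3, W=0, X=1) weight 1/450
  (V=2, Z=1, U=1, Y=3, W=1, X=0) weight 1/300
  (V=2, Z=1, U=1, Y=3, W=1, X=1) weight 1/450
  (V=2, Z=1, U=1, Y=3, W=2, X=0) weight 1/600
  (V=2, Z=1, U=1, Y=3, W=2, X=1) weight 1/900
  (V=2, Z=1, U=2, Y=2, W=0, X=0) weight 1/90
  (V=2, Z=1, U=2, Y=2, W=0, X=1) weight 1/90
  … 40 more
Group by U:
  weight(U=1) = 1/18
  weight(U=2) = 2/9
Total weight = 1/18 + 2/9 = 5/18
P(U=1 | obs) = 1/18 / 5/18 = 1/5
P(U=2 | obs) = 2/9 / 5/18 = 4/5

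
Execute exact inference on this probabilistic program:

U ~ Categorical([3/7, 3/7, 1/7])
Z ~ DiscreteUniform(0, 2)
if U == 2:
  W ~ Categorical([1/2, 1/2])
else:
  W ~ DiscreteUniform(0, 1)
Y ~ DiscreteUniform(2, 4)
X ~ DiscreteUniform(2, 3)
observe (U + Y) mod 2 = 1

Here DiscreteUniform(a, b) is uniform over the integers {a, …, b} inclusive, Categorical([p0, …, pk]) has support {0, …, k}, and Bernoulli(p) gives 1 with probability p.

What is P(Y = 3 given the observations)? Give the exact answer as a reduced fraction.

P(Y = 3 | obs) = 2/5

Enumerate traces; 48 have nonzero weight after conditioning:
  (U=0, Z=0, W=0, Y=3, X=2) weight 1/84
  (U=0, Z=0, W=0, Y=3, X=3) weight 1/84
  (U=0, Z=0, W=1, Y=3, X=2) weight 1/84
  (U=0, Z=0, W=1, Y=3, X=3) weight 1/84
  (U=0, Z=1, W=0, Y=3, X=2) weight 1/84
  (U=0, Z=1, W=0, Y=3, X=3) weight 1/84
  (U=0, Z=1, W=1, Y=3, X=2) weight 1/84
  (U=0, Z=1, W=1, Y=3, X=3) weight 1/84
  (U=1, Z=0, W=0, Y=2, X=2) weight 1/84
  (U=1, Z=0, W=0, Y=4, X=2) weight 1/84
  … 38 more
Group by Y:
  weight(Y=2) = 1/7
  weight(Y=3) = 4/21
  weight(Y=4) = 1/7
Total weight = 1/7 + 4/21 + 1/7 = 10/21
P(Y=2 | obs) = 1/7 / 10/21 = 3/10
P(Y=3 | obs) = 4/21 / 10/21 = 2/5
P(Y=4 | obs) = 1/7 / 10/21 = 3/10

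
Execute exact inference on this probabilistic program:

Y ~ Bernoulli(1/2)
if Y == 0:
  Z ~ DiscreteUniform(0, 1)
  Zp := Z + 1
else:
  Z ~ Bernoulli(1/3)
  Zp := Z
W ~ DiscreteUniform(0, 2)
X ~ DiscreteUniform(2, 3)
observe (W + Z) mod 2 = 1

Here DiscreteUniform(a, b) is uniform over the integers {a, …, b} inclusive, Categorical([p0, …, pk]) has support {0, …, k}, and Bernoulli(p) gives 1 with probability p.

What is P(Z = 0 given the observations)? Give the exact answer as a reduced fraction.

P(Z = 0 | obs) = 7/17

Enumerate traces; 12 have nonzero weight after conditioning:
  (Y=0, Z=0, W=1, X=2) weight 1/24
  (Y=0, Z=0, W=1, X=3) weight 1/24
  (Y=0, Z=1, W=0, X=2) weight 1/24
  (Y=0, Z=1, W=0, X=3) weight 1/24
  (Y=0, Z=1, W=2, X=2) weight 1/24
  (Y=0, Z=1, W=2, X=3) weight 1/24
  (Y=1, Z=0, W=1, X=2) weight 1/18
  (Y=1, Z=0, W=1, X=3) weight 1/18
  … 4 more
Group by Z:
  weight(Z=0) = 7/36
  weight(Z=1) = 5/18
Total weight = 7/36 + 5/18 = 17/36
P(Z=0 | obs) = 7/36 / 17/36 = 7/17
P(Z=1 | obs) = 5/18 / 17/36 = 10/17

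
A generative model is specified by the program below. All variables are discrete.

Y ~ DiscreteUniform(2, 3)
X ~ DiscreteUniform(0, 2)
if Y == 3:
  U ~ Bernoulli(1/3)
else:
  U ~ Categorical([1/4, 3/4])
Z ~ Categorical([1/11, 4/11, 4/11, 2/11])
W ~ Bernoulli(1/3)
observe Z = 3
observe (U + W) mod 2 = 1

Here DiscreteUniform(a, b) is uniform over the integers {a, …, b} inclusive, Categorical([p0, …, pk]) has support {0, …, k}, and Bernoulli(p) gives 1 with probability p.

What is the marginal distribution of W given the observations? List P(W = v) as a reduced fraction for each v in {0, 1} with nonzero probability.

Enumerate traces; 12 have nonzero weight after conditioning:
  (Y=2, X=0, U=0, Z=3, W=1) weight 1/396
  (Y=2, X=0, U=1, Z=3, W=0) weight 1/66
  (Y=2, X=1, U=0, Z=3, W=1) weight 1/396
  (Y=2, X=1, U=1, Z=3, W=0) weight 1/66
  (Y=2, X=2, U=0, Z=3, W=1) weight 1/396
  (Y=2, X=2, U=1, Z=3, W=0) weight 1/66
  (Y=3, X=0, U=0, Z=3, W=1) weight 2/297
  (Y=3, X=0, U=1, Z=3, W=0) weight 2/297
  … 4 more
Group by W:
  weight(W=0) = 13/198
  weight(W=1) = 1/36
Total weight = 13/198 + 1/36 = 37/396
P(W=0 | obs) = 13/198 / 37/396 = 26/37
P(W=1 | obs) = 1/36 / 37/396 = 11/37

P(W=0) = 26/37, P(W=1) = 11/37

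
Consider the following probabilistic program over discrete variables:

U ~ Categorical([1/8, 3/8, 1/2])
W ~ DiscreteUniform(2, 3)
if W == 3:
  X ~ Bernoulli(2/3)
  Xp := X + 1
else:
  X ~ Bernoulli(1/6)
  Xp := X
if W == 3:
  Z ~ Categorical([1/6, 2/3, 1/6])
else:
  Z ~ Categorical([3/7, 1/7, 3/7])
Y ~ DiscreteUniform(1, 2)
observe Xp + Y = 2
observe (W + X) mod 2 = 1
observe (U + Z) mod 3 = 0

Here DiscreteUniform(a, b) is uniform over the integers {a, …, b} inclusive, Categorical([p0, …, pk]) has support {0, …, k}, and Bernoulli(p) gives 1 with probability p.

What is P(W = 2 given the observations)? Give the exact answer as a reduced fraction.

Enumerate traces; 6 have nonzero weight after conditioning:
  (U=0, W=2, X=1, Z=0, Y=1) weight 1/448
  (U=0, W=3, X=0, Z=0, Y=1) weight 1/576
  (U=1, W=2, X=1, Z=2, Y=1) weight 3/448
  (U=1, W=3, X=0, Z=2, Y=1) weight 1/192
  (U=2, W=2, X=1, Z=1, Y=1) weight 1/336
  (U=2, W=3, X=0, Z=1, Y=1) weight 1/36
Group by W:
  weight(W=2) = 1/84
  weight(W=3) = 5/144
Total weight = 1/84 + 5/144 = 47/1008
P(W=2 | obs) = 1/84 / 47/1008 = 12/47
P(W=3 | obs) = 5/144 / 47/1008 = 35/47

P(W = 2 | obs) = 12/47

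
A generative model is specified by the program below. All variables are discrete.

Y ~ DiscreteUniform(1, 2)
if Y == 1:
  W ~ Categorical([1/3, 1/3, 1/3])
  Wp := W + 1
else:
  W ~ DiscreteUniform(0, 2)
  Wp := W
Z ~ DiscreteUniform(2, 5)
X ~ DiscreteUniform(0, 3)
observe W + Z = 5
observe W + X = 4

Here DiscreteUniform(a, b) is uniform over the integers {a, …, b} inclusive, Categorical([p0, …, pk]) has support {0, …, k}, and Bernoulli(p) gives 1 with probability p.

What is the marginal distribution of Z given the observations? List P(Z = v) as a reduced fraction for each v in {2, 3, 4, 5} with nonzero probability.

Enumerate traces; 4 have nonzero weight after conditioning:
  (Y=1, W=1, Z=4, X=3) weight 1/96
  (Y=1, W=2, Z=3, X=2) weight 1/96
  (Y=2, W=1, Z=4, X=3) weight 1/96
  (Y=2, W=2, Z=3, X=2) weight 1/96
Group by Z:
  weight(Z=3) = 1/48
  weight(Z=4) = 1/48
Total weight = 1/48 + 1/48 = 1/24
P(Z=3 | obs) = 1/48 / 1/24 = 1/2
P(Z=4 | obs) = 1/48 / 1/24 = 1/2

P(Z=3) = 1/2, P(Z=4) = 1/2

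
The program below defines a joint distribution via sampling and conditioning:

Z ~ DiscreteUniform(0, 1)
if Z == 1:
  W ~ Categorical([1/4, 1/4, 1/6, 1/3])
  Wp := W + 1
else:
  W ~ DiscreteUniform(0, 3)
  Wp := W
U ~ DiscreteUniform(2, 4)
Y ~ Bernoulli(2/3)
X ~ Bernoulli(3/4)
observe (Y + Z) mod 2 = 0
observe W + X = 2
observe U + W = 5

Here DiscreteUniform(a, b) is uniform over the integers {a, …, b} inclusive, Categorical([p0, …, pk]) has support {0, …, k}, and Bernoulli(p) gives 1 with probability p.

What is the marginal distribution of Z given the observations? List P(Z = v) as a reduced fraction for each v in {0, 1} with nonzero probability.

Enumerate traces; 4 have nonzero weight after conditioning:
  (Z=0, W=1, U=4, Y=0, X=1) weight 1/96
  (Z=0, W=2, U=3, Y=0, X=0) weight 1/288
  (Z=1, W=1, U=4, Y=1, X=1) weight 1/48
  (Z=1, W=2, U=3, Y=1, X=0) weight 1/216
Group by Z:
  weight(Z=0) = 1/72
  weight(Z=1) = 11/432
Total weight = 1/72 + 11/432 = 17/432
P(Z=0 | obs) = 1/72 / 17/432 = 6/17
P(Z=1 | obs) = 11/432 / 17/432 = 11/17

P(Z=0) = 6/17, P(Z=1) = 11/17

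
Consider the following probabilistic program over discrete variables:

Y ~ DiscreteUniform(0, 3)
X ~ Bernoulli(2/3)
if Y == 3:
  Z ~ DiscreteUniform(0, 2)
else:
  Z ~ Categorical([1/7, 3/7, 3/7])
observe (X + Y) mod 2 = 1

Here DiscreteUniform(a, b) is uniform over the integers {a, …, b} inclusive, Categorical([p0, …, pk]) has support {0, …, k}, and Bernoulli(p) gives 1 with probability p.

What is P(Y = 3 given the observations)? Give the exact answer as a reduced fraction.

P(Y = 3 | obs) = 1/6

Enumerate traces; 12 have nonzero weight after conditioning:
  (Y=0, X=1, Z=0) weight 1/42
  (Y=0, X=1, Z=1) weight 1/14
  (Y=0, X=1, Z=2) weight 1/14
  (Y=1, X=0, Z=0) weight 1/84
  (Y=1, X=0, Z=1) weight 1/28
  (Y=1, X=0, Z=2) weight 1/28
  (Y=2, X=1, Z=0) weight 1/42
  (Y=2, X=1, Z=1) weight 1/14
  (Y=3, X=0, Z=0) weight 1/36
  … 3 more
Group by Y:
  weight(Y=0) = 1/6
  weight(Y=1) = 1/12
  weight(Y=2) = 1/6
  weight(Y=3) = 1/12
Total weight = 1/6 + 1/12 + 1/6 + 1/12 = 1/2
P(Y=0 | obs) = 1/6 / 1/2 = 1/3
P(Y=1 | obs) = 1/12 / 1/2 = 1/6
P(Y=2 | obs) = 1/6 / 1/2 = 1/3
P(Y=3 | obs) = 1/12 / 1/2 = 1/6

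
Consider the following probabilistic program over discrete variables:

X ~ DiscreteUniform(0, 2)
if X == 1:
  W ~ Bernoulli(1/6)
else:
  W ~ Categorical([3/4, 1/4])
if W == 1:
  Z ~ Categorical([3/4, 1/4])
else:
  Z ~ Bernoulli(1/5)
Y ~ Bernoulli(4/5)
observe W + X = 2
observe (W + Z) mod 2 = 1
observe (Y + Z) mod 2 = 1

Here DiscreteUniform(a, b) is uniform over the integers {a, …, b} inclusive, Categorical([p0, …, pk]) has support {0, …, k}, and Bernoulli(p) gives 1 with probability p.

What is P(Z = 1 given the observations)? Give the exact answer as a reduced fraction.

Enumerate traces; 2 have nonzero weight after conditioning:
  (X=1, W=1, Z=0, Y=1) weight 1/30
  (X=2, W=0, Z=1, Y=0) weight 1/100
Group by Z:
  weight(Z=0) = 1/30
  weight(Z=1) = 1/100
Total weight = 1/30 + 1/100 = 13/300
P(Z=0 | obs) = 1/30 / 13/300 = 10/13
P(Z=1 | obs) = 1/100 / 13/300 = 3/13

P(Z = 1 | obs) = 3/13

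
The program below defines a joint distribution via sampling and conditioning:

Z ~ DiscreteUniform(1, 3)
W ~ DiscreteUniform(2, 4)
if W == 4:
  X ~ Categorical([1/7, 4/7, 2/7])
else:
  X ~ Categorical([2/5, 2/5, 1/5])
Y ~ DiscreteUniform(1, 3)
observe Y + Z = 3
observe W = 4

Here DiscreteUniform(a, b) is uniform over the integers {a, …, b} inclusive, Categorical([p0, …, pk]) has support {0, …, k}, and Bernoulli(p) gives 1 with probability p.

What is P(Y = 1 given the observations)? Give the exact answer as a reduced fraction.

P(Y = 1 | obs) = 1/2

Enumerate traces; 6 have nonzero weight after conditioning:
  (Z=1, W=4, X=0, Y=2) weight 1/189
  (Z=1, W=4, X=1, Y=2) weight 4/189
  (Z=1, W=4, X=2, Y=2) weight 2/189
  (Z=2, W=4, X=0, Y=1) weight 1/189
  (Z=2, W=4, X=1, Y=1) weight 4/189
  (Z=2, W=4, X=2, Y=1) weight 2/189
Group by Y:
  weight(Y=1) = 1/27
  weight(Y=2) = 1/27
Total weight = 1/27 + 1/27 = 2/27
P(Y=1 | obs) = 1/27 / 2/27 = 1/2
P(Y=2 | obs) = 1/27 / 2/27 = 1/2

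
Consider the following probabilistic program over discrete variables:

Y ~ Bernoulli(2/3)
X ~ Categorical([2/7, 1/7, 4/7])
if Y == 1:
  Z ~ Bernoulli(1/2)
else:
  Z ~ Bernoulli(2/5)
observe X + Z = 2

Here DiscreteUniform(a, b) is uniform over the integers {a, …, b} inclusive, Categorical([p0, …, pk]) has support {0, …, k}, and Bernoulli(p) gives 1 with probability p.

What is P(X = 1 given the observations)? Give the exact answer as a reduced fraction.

P(X = 1 | obs) = 7/39

Enumerate traces; 4 have nonzero weight after conditioning:
  (Y=0, X=1, Z=1) weight 2/105
  (Y=0, X=2, Z=0) weight 4/35
  (Y=1, X=1, Z=1) weight 1/21
  (Y=1, X=2, Z=0) weight 4/21
Group by X:
  weight(X=1) = 1/15
  weight(X=2) = 32/105
Total weight = 1/15 + 32/105 = 13/35
P(X=1 | obs) = 1/15 / 13/35 = 7/39
P(X=2 | obs) = 32/105 / 13/35 = 32/39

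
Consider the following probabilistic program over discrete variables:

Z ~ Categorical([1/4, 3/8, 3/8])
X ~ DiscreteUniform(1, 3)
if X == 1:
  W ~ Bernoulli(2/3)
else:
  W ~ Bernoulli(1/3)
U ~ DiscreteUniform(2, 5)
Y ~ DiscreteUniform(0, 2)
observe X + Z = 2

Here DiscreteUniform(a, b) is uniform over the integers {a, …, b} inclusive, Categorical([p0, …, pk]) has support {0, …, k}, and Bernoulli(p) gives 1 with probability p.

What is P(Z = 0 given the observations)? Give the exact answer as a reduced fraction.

P(Z = 0 | obs) = 2/5

Enumerate traces; 48 have nonzero weight after conditioning:
  (Z=0, X=2, W=0, U=2, Y=0) weight 1/216
  (Z=0, X=2, W=0, U=2, Y=1) weight 1/216
  (Z=0, X=2, W=0, U=2, Y=2) weight 1/216
  (Z=0, X=2, W=0, U=3, Y=0) weight 1/216
  (Z=0, X=2, W=0, U=3, Y=1) weight 1/216
  (Z=0, X=2, W=0, U=3, Y=2) weight 1/216
  (Z=0, X=2, W=0, U=4, Y=0) weight 1/216
  (Z=0, X=2, W=0, U=4, Y=1) weight 1/216
  (Z=1, X=1, W=0, U=2, Y=0) weight 1/288
  … 39 more
Group by Z:
  weight(Z=0) = 1/12
  weight(Z=1) = 1/8
Total weight = 1/12 + 1/8 = 5/24
P(Z=0 | obs) = 1/12 / 5/24 = 2/5
P(Z=1 | obs) = 1/8 / 5/24 = 3/5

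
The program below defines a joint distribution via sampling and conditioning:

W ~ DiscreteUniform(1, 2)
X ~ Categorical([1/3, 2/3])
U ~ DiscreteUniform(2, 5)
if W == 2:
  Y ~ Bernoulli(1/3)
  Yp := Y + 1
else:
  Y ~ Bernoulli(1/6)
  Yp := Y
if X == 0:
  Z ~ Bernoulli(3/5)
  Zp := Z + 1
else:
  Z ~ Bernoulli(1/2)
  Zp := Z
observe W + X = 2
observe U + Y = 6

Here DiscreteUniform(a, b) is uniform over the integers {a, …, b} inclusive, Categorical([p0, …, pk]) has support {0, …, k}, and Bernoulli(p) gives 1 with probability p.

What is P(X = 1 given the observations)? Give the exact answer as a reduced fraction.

Enumerate traces; 4 have nonzero weight after conditioning:
  (W=1, X=1, U=5, Y=1, Z=0) weight 1/144
  (W=1, X=1, U=5, Y=1, Z=1) weight 1/144
  (W=2, X=0, U=5, Y=1, Z=0) weight 1/180
  (W=2, X=0, U=5, Y=1, Z=1) weight 1/120
Group by X:
  weight(X=0) = 1/72
  weight(X=1) = 1/72
Total weight = 1/72 + 1/72 = 1/36
P(X=0 | obs) = 1/72 / 1/36 = 1/2
P(X=1 | obs) = 1/72 / 1/36 = 1/2

P(X = 1 | obs) = 1/2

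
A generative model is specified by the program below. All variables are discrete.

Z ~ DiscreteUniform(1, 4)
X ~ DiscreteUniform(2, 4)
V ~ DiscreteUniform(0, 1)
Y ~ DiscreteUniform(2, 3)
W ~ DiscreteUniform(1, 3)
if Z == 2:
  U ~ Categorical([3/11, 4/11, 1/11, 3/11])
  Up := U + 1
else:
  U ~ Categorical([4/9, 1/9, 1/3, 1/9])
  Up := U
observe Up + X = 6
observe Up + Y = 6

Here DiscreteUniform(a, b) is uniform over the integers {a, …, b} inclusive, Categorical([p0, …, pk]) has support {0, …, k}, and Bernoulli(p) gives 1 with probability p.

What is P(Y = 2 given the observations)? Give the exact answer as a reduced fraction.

P(Y = 2 | obs) = 9/23

Enumerate traces; 30 have nonzero weight after conditioning:
  (Z=1, X=3, V=0, Y=3, W=1, U=3) weight 1/1296
  (Z=1, X=3, V=0, Y=3, W=2, U=3) weight 1/1296
  (Z=1, X=3, V=0, Y=3, W=3, U=3) weight 1/1296
  (Z=1, X=3, V=1, Y=3, W=1, U=3) weight 1/1296
  (Z=1, X=3, V=1, Y=3, W=2, U=3) weight 1/1296
  (Z=1, X=3, V=1, Y=3, W=3, U=3) weight 1/1296
  (Z=2, X=2, V=0, Y=2, W=1, U=3) weight 1/528
  (Z=2, X=2, V=0, Y=2, W=2, U=3) weight 1/528
  … 22 more
Group by Y:
  weight(Y=2) = 1/88
  weight(Y=3) = 7/396
Total weight = 1/88 + 7/396 = 23/792
P(Y=2 | obs) = 1/88 / 23/792 = 9/23
P(Y=3 | obs) = 7/396 / 23/792 = 14/23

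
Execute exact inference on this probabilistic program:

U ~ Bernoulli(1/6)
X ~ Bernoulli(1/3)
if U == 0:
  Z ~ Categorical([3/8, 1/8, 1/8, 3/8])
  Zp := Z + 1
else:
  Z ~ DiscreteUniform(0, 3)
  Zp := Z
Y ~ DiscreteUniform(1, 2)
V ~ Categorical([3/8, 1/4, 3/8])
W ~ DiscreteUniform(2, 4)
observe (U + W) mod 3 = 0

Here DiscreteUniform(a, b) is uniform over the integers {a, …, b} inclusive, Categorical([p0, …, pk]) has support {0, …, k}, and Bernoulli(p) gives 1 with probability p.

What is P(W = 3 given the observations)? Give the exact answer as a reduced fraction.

Enumerate traces; 96 have nonzero weight after conditioning:
  (U=0, X=0, Z=0, Y=1, V=0, W=3) weight 5/384
  (U=0, X=0, Z=0, Y=1, V=1, W=3) weight 5/576
  (U=0, X=0, Z=0, Y=1, V=2, W=3) weight 5/384
  (U=0, X=0, Z=0, Y=2, V=0, W=3) weight 5/384
  (U=0, X=0, Z=0, Y=2, V=1, W=3) weight 5/576
  (U=0, X=0, Z=0, Y=2, V=2, W=3) weight 5/384
  (U=0, X=0, Z=1, Y=1, V=0, W=3) weight 5/1152
  (U=0, X=0, Z=1, Y=1, V=1, W=3) weight 5/1728
  (U=1, X=0, Z=0, Y=1, V=0, W=2) weight 1/576
  … 87 more
Group by W:
  weight(W=2) = 1/18
  weight(W=3) = 5/18
Total weight = 1/18 + 5/18 = 1/3
P(W=2 | obs) = 1/18 / 1/3 = 1/6
P(W=3 | obs) = 5/18 / 1/3 = 5/6

P(W = 3 | obs) = 5/6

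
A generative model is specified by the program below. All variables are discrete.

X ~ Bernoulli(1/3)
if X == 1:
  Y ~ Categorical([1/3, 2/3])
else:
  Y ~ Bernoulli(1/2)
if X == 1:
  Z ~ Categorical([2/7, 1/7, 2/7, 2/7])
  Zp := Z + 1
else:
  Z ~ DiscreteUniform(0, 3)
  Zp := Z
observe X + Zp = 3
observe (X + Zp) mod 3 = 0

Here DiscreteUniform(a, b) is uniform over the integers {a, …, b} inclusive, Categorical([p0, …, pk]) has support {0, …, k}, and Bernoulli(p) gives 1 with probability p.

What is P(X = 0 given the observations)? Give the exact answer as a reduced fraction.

Enumerate traces; 4 have nonzero weight after conditioning:
  (X=0, Y=0, Z=3) weight 1/12
  (X=0, Y=1, Z=3) weight 1/12
  (X=1, Y=0, Z=1) weight 1/63
  (X=1, Y=1, Z=1) weight 2/63
Group by X:
  weight(X=0) = 1/6
  weight(X=1) = 1/21
Total weight = 1/6 + 1/21 = 3/14
P(X=0 | obs) = 1/6 / 3/14 = 7/9
P(X=1 | obs) = 1/21 / 3/14 = 2/9

P(X = 0 | obs) = 7/9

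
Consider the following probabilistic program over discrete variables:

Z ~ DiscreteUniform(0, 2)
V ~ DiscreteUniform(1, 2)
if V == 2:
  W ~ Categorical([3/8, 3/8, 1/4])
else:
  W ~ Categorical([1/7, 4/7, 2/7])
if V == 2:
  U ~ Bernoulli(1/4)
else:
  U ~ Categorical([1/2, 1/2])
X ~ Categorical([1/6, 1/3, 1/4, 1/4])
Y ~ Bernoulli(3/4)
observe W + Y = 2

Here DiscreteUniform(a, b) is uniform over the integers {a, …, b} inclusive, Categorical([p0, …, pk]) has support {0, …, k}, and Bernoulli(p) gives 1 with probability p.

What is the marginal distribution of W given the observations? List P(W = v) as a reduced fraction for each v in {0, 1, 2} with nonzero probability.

Enumerate traces; 96 have nonzero weight after conditioning:
  (Z=0, V=1, W=1, U=0, X=0, Y=1) weight 1/168
  (Z=0, V=1, W=1, U=0, X=1, Y=1) weight 1/84
  (Z=0, V=1, W=1, U=0, X=2, Y=1) weight 1/112
  (Z=0, V=1, W=1, U=0, X=3, Y=1) weight 1/112
  (Z=0, V=1, W=1, U=1, X=0, Y=1) weight 1/168
  (Z=0, V=1, W=1, U=1, X=1, Y=1) weight 1/84
  (Z=0, V=1, W=1, U=1, X=2, Y=1) weight 1/112
  (Z=0, V=1, W=1, U=1, X=3, Y=1) weight 1/112
  (Z=0, V=1, W=2, U=0, X=0, Y=0) weight 1/1008
  … 87 more
Group by W:
  weight(W=1) = 159/448
  weight(W=2) = 15/224
Total weight = 159/448 + 15/224 = 27/64
P(W=1 | obs) = 159/448 / 27/64 = 53/63
P(W=2 | obs) = 15/224 / 27/64 = 10/63

P(W=1) = 53/63, P(W=2) = 10/63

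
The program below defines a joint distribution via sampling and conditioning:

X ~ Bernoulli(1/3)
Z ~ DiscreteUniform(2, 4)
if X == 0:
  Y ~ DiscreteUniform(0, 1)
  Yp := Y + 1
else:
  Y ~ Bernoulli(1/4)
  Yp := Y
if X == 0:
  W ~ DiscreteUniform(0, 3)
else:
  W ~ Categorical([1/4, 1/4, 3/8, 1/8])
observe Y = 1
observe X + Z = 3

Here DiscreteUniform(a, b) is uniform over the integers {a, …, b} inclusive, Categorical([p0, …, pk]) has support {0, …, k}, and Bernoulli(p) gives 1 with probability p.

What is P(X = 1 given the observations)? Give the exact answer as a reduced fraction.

Enumerate traces; 8 have nonzero weight after conditioning:
  (X=0, Z=3, Y=1, W=0) weight 1/36
  (X=0, Z=3, Y=1, W=1) weight 1/36
  (X=0, Z=3, Y=1, W=2) weight 1/36
  (X=0, Z=3, Y=1, W=3) weight 1/36
  (X=1, Z=2, Y=1, W=0) weight 1/144
  (X=1, Z=2, Y=1, W=1) weight 1/144
  (X=1, Z=2, Y=1, W=2) weight 1/96
  (X=1, Z=2, Y=1, W=3) weight 1/288
Group by X:
  weight(X=0) = 1/9
  weight(X=1) = 1/36
Total weight = 1/9 + 1/36 = 5/36
P(X=0 | obs) = 1/9 / 5/36 = 4/5
P(X=1 | obs) = 1/36 / 5/36 = 1/5

P(X = 1 | obs) = 1/5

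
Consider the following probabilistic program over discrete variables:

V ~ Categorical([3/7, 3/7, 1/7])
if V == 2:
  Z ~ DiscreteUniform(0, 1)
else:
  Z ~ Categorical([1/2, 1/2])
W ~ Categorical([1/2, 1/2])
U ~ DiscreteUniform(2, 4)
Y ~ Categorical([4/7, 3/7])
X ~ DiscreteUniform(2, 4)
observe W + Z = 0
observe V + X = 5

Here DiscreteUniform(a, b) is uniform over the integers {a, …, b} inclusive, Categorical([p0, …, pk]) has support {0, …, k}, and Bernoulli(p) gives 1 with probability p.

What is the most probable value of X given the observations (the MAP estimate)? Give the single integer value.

Enumerate traces; 12 have nonzero weight after conditioning:
  (V=1, Z=0, W=0, U=2, Y=0, X=4) weight 1/147
  (V=1, Z=0, W=0, U=2, Y=1, X=4) weight 1/196
  (V=1, Z=0, W=0, U=3, Y=0, X=4) weight 1/147
  (V=1, Z=0, W=0, U=3, Y=1, X=4) weight 1/196
  (V=1, Z=0, W=0, U=4, Y=0, X=4) weight 1/147
  (V=1, Z=0, W=0, U=4, Y=1, X=4) weight 1/196
  (V=2, Z=0, W=0, U=2, Y=0, X=3) weight 1/441
  (V=2, Z=0, W=0, U=2, Y=1, X=3) weight 1/588
  … 4 more
Group by X:
  weight(X=3) = 1/84
  weight(X=4) = 1/28
Total weight = 1/84 + 1/28 = 1/21
P(X=3 | obs) = 1/84 / 1/21 = 1/4
P(X=4 | obs) = 1/28 / 1/21 = 3/4
argmax = 4

argmax_v P(X = v | obs) = 4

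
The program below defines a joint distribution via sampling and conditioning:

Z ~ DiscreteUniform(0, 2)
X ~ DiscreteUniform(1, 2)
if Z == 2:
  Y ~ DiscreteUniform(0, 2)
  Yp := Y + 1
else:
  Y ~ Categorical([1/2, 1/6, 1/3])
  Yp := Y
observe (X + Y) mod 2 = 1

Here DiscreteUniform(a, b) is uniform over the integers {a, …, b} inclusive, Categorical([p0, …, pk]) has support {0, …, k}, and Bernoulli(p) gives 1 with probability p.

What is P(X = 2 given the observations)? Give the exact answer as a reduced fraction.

P(X = 2 | obs) = 2/9

Enumerate traces; 9 have nonzero weight after conditioning:
  (Z=0, X=1, Y=0) weight 1/12
  (Z=0, X=1, Y=2) weight 1/18
  (Z=0, X=2, Y=1) weight 1/36
  (Z=1, X=1, Y=0) weight 1/12
  (Z=1, X=1, Y=2) weight 1/18
  (Z=1, X=2, Y=1) weight 1/36
  (Z=2, X=1, Y=0) weight 1/18
  (Z=2, X=1, Y=2) weight 1/18
  … 1 more
Group by X:
  weight(X=1) = 7/18
  weight(X=2) = 1/9
Total weight = 7/18 + 1/9 = 1/2
P(X=1 | obs) = 7/18 / 1/2 = 7/9
P(X=2 | obs) = 1/9 / 1/2 = 2/9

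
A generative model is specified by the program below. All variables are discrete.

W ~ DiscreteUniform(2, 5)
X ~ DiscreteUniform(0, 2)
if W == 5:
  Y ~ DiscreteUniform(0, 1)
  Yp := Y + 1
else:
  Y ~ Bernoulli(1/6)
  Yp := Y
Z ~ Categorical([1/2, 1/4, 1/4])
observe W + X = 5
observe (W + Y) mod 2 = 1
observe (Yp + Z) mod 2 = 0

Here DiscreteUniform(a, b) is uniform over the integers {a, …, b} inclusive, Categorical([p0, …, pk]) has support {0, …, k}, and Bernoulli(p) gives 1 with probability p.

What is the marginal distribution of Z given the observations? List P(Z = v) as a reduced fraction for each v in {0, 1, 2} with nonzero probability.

Enumerate traces; 4 have nonzero weight after conditioning:
  (W=3, X=2, Y=0, Z=0) weight 5/144
  (W=3, X=2, Y=0, Z=2) weight 5/288
  (W=4, X=1, Y=1, Z=1) weight 1/288
  (W=5, X=0, Y=0, Z=1) weight 1/96
Group by Z:
  weight(Z=0) = 5/144
  weight(Z=1) = 1/72
  weight(Z=2) = 5/288
Total weight = 5/144 + 1/72 + 5/288 = 19/288
P(Z=0 | obs) = 5/144 / 19/288 = 10/19
P(Z=1 | obs) = 1/72 / 19/288 = 4/19
P(Z=2 | obs) = 5/288 / 19/288 = 5/19

P(Z=0) = 10/19, P(Z=1) = 4/19, P(Z=2) = 5/19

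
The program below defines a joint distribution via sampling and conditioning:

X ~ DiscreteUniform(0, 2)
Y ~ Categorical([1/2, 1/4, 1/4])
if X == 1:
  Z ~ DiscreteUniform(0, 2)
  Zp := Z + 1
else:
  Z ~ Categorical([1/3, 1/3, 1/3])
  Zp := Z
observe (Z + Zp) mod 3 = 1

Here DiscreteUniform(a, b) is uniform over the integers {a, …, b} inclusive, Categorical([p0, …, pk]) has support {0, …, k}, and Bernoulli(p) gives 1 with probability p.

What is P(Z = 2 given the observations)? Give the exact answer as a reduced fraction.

P(Z = 2 | obs) = 2/3

Enumerate traces; 9 have nonzero weight after conditioning:
  (X=0, Y=0, Z=2) weight 1/18
  (X=0, Y=1, Z=2) weight 1/36
  (X=0, Y=2, Z=2) weight 1/36
  (X=1, Y=0, Z=0) weight 1/18
  (X=1, Y=1, Z=0) weight 1/36
  (X=1, Y=2, Z=0) weight 1/36
  (X=2, Y=0, Z=2) weight 1/18
  (X=2, Y=1, Z=2) weight 1/36
  … 1 more
Group by Z:
  weight(Z=0) = 1/9
  weight(Z=2) = 2/9
Total weight = 1/9 + 2/9 = 1/3
P(Z=0 | obs) = 1/9 / 1/3 = 1/3
P(Z=2 | obs) = 2/9 / 1/3 = 2/3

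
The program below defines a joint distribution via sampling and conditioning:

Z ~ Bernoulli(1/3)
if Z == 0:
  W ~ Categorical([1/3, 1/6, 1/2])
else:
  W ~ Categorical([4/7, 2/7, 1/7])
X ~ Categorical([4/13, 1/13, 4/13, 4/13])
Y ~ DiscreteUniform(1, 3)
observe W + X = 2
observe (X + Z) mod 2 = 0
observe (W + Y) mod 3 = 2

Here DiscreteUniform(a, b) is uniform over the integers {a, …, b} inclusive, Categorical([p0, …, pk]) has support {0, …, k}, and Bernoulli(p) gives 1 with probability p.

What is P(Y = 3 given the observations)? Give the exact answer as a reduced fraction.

Enumerate traces; 3 have nonzero weight after conditioning:
  (Z=0, W=0, X=2, Y=2) weight 8/351
  (Z=0, W=2, X=0, Y=3) weight 4/117
  (Z=1, W=1, X=1, Y=1) weight 2/819
Group by Y:
  weight(Y=1) = 2/819
  weight(Y=2) = 8/351
  weight(Y=3) = 4/117
Total weight = 2/819 + 8/351 + 4/117 = 146/2457
P(Y=1 | obs) = 2/819 / 146/2457 = 3/73
P(Y=2 | obs) = 8/351 / 146/2457 = 28/73
P(Y=3 | obs) = 4/117 / 146/2457 = 42/73

P(Y = 3 | obs) = 42/73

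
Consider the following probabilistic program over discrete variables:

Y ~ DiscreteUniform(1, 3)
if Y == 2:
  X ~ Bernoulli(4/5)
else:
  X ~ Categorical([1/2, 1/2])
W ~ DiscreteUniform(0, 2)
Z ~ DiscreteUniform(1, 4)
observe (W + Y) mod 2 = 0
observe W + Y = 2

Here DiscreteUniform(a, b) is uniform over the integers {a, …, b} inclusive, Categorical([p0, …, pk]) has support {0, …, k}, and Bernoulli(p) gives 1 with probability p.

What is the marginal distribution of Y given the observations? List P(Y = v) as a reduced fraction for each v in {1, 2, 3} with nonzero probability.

P(Y=1) = 1/2, P(Y=2) = 1/2

Enumerate traces; 16 have nonzero weight after conditioning:
  (Y=1, X=0, W=1, Z=1) weight 1/72
  (Y=1, X=0, W=1, Z=2) weight 1/72
  (Y=1, X=0, W=1, Z=3) weight 1/72
  (Y=1, X=0, W=1, Z=4) weight 1/72
  (Y=1, X=1, W=1, Z=1) weight 1/72
  (Y=1, X=1, W=1, Z=2) weight 1/72
  (Y=1, X=1, W=1, Z=3) weight 1/72
  (Y=1, X=1, W=1, Z=4) weight 1/72
  (Y=2, X=0, W=0, Z=1) weight 1/180
  … 7 more
Group by Y:
  weight(Y=1) = 1/9
  weight(Y=2) = 1/9
Total weight = 1/9 + 1/9 = 2/9
P(Y=1 | obs) = 1/9 / 2/9 = 1/2
P(Y=2 | obs) = 1/9 / 2/9 = 1/2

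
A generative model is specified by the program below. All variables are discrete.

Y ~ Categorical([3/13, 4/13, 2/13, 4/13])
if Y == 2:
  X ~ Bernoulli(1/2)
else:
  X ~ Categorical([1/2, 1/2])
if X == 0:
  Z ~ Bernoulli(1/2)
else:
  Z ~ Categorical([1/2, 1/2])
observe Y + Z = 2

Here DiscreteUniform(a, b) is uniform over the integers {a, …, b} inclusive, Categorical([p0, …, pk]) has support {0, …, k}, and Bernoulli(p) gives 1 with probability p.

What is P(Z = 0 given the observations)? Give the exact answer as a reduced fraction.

Enumerate traces; 4 have nonzero weight after conditioning:
  (Y=1, X=0, Z=1) weight 1/13
  (Y=1, X=1, Z=1) weight 1/13
  (Y=2, X=0, Z=0) weight 1/26
  (Y=2, X=1, Z=0) weight 1/26
Group by Z:
  weight(Z=0) = 1/13
  weight(Z=1) = 2/13
Total weight = 1/13 + 2/13 = 3/13
P(Z=0 | obs) = 1/13 / 3/13 = 1/3
P(Z=1 | obs) = 2/13 / 3/13 = 2/3

P(Z = 0 | obs) = 1/3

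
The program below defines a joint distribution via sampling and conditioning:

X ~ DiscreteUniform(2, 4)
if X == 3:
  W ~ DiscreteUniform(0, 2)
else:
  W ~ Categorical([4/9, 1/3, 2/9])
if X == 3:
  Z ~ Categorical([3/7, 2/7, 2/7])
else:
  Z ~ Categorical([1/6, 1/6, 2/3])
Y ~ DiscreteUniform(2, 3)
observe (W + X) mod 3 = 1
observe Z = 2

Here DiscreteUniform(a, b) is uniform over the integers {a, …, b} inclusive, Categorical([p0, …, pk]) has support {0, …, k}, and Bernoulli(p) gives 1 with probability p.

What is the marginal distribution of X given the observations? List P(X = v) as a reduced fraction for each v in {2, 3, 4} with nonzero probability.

Enumerate traces; 6 have nonzero weight after conditioning:
  (X=2, W=2, Z=2, Y=2) weight 2/81
  (X=2, W=2, Z=2, Y=3) weight 2/81
  (X=3, W=1, Z=2, Y=2) weight 1/63
  (X=3, W=1, Z=2, Y=3) weight 1/63
  (X=4, W=0, Z=2, Y=2) weight 4/81
  (X=4, W=0, Z=2, Y=3) weight 4/81
Group by X:
  weight(X=2) = 4/81
  weight(X=3) = 2/63
  weight(X=4) = 8/81
Total weight = 4/81 + 2/63 + 8/81 = 34/189
P(X=2 | obs) = 4/81 / 34/189 = 14/51
P(X=3 | obs) = 2/63 / 34/189 = 3/17
P(X=4 | obs) = 8/81 / 34/189 = 28/51

P(X=2) = 14/51, P(X=3) = 3/17, P(X=4) = 28/51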